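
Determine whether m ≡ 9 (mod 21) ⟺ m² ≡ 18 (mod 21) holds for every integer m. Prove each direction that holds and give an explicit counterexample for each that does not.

(⇐) This fails: take m = 12. Then 12² = 144 ≡ 18 (mod 21), yet 12 ≡ 12 (mod 21), not 9.

(⇒) Suppose m ≡ 9 (mod 21). Write m = 21j + 9. Then (21j + 9)² = 441j² + 378j + 81 = 21(21j² + 18j + 3) + 18, so m² ≡ 18 (mod 21).

Not equivalent: only (⇒) holds.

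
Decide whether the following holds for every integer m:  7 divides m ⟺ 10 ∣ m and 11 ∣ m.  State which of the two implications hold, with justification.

(→) This fails: take m = 7. Certainly 7 ∣ 7, but 10 ∤ 7.

(←) This fails: take m = 110. Both 10 ∣ 110 and 11 ∣ 110, yet 110 is not a multiple of 7 (since 110 = 15·7 + 5), so 7 ∤ 110.

Both directions fail.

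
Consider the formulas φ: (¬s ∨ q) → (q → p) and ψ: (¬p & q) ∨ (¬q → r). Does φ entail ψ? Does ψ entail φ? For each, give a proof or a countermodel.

(→) This fails. Under r = F, q = F, s = F, p = F, the left side is true but the right side is false.

(←) This fails. Under r = F, q = T, s = F, p = F, the left side is false but the right side is true.

Neither direction holds.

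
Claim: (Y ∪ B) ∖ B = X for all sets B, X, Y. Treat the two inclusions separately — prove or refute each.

Forward inclusion. This inclusion fails. Take B = ∅, X = ∅, Y = {1}; then 1 ∈ (Y ∪ B) ∖ B but 1 ∉ X.

Reverse inclusion. This inclusion fails. Take B = ∅, X = {1}, Y = ∅; then 1 ∈ X but 1 ∉ (Y ∪ B) ∖ B.

Both inclusions fail.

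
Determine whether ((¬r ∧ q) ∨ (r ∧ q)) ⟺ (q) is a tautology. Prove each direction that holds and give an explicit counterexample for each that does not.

Equivalent; both directions hold.

Forward direction. Assume the antecedent. If r is true, the antecedent forces (r = T, q = T), and q holds there. If r is false, the antecedent forces (r = F, q = T), and q holds there. Either way q holds.

Converse. Assume the antecedent. If r is true, the antecedent forces (r = T, q = T), and (¬r ∧ q) ∨ (r ∧ q) holds there. If r is false, the antecedent forces (r = F, q = T), and (¬r ∧ q) ∨ (r ∧ q) holds there. Either way (¬r ∧ q) ∨ (r ∧ q) holds.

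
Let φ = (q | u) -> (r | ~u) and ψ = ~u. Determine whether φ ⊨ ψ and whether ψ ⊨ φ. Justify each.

(⟹) This fails. Under u = T, q = F, r = T, the left side is true but the right side is false.

(⟸) Assume the antecedent. If u is true, the antecedent cannot hold. If u is false, (q | u) -> (r | ~u) reduces to true regardless of the other variables. Either way (q | u) -> (r | ~u) holds.

(⇒) fails; (⇐) holds.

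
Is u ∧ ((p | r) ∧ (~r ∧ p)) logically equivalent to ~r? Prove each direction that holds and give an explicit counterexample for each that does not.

(→) Assume the antecedent. If u is true, the antecedent forces (u = T, p = T, r = F), and ~r holds there. If u is false, the antecedent cannot hold. Either way ~r holds.

(←) This fails. Under u = F, p = F, r = F, the left side is false but the right side is true.

Only the forward implication holds.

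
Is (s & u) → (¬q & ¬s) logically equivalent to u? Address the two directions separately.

(→) This fails. Under s = F, u = F, q = F, the left side is true but the right side is false.

(←) This fails. Under s = T, u = T, q = F, the left side is false but the right side is true.

Neither direction holds.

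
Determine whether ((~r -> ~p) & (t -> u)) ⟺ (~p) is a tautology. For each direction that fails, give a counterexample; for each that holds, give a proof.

Neither direction holds.

(→) This fails. Under u = F, t = F, r = T, p = T, the left side is true but the right side is false.

(←) This fails. Under u = F, t = T, r = F, p = F, the left side is false but the right side is true.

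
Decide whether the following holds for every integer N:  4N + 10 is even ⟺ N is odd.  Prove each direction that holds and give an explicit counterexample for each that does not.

(→) This fails: take N = 4. Then 4N + 10 = 26, which is even, yet N = 4 is even, not odd.

(←) Suppose N is odd. Since 4 is even, 4N is even for every N, so 4N + 10 has the same parity as 10, which is even. Hence 4N + 10 is even.

The forward direction fails; the converse holds.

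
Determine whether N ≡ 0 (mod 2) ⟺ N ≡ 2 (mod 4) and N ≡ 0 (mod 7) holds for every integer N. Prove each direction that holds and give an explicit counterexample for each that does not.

(⇒) fails; (⇐) holds.

Converse. If N ≡ 2 (mod 4) and N ≡ 0 (mod 7), then by the Chinese remainder theorem N ≡ 14 (mod 28). Since 14 ≡ 0 (mod 2) and 2 ∣ 28, we get N ≡ 0 (mod 2).

Forward direction. This fails: N = 0 gives 0 ≡ 0 (mod 2) but 0 ≡ 0 (mod 4), so the conjunction on the right does not hold.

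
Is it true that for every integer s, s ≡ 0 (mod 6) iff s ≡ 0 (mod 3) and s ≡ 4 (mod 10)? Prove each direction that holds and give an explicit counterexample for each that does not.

(⟹) This fails: s = 0 gives 0 ≡ 0 (mod 6) but 0 ≡ 0 (mod 10), so the conjunction on the right does not hold.

(⟸) Conversely, if s ≡ 0 (mod 3) and s ≡ 4 (mod 10), then by the Chinese remainder theorem s ≡ 24 (mod 30). Since 24 ≡ 0 (mod 6) and 6 ∣ 30, we get s ≡ 0 (mod 6).

Only the converse holds.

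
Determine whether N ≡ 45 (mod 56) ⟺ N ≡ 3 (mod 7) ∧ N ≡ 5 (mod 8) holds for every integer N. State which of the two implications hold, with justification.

Both implications hold.

(⟸) If N ≡ 3 (mod 7) and N ≡ 5 (mod 8), then by the Chinese remainder theorem N ≡ 45 (mod 56). This is exactly N ≡ 45 (mod 56).

(⟹) Suppose N ≡ 45 (mod 56); write N = 56j + 45. Since 7 ∣ 56, reducing mod 7 gives N ≡ 45 ≡ 3 (mod 7); since 8 ∣ 56, reducing mod 8 gives N ≡ 45 ≡ 5 (mod 8).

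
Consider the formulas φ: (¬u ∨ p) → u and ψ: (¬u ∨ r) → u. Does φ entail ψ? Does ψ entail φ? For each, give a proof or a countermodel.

(⇒) Assume the antecedent. If p is true, the antecedent forces (p = T, r = F, u = T) or (p = T, r = T, u = T), and (¬u ∨ r) → u holds there. If p is false, the antecedent forces (p = F, r = F, u = T) or (p = F, r = T, u = T), and (¬u ∨ r) → u holds there. Either way (¬u ∨ r) → u holds.

(⇐) Assume the antecedent. If p is true, the antecedent forces (p = T, r = F, u = T) or (p = T, r = T, u = T), and (¬u ∨ p) → u holds there. If p is false, the antecedent forces (p = F, r = F, u = T) or (p = F, r = T, u = T), and (¬u ∨ p) → u holds there. Either way (¬u ∨ p) → u holds.

Both implications hold.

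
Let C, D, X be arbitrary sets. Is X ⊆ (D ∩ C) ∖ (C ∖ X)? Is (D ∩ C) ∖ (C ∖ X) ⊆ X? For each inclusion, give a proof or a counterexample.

(⟹) This inclusion fails. Take C = ∅, D = ∅, X = {1}; then 1 ∈ X but 1 ∉ (D ∩ C) ∖ (C ∖ X).

(⟸) Let x ∈ (D ∩ C) ∖ (C ∖ X). Then x ∈ C ∩ D ∩ X, from which x ∈ X.

(⊆) fails; (⊇) holds.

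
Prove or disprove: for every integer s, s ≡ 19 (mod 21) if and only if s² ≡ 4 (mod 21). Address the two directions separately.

(⇒) holds; (⇐) fails.

(→) Suppose s ≡ 19 (mod 21). Write s = 21j + 19. Then (21j + 19)² = 441j² + 798j + 361 = 21(21j² + 38j + 17) + 4, so s² ≡ 4 (mod 21).

(←) This fails: take s = 2. Then 2² = 4 ≡ 4 (mod 21), yet 2 ≡ 2 (mod 21), not 19.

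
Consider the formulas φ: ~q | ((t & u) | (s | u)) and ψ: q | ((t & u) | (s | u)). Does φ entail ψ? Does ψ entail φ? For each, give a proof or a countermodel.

Forward direction. This fails. Under s = F, u = F, t = F, q = F, the left side is true but the right side is false.

Converse. This fails. Under s = F, u = F, t = F, q = T, the left side is false but the right side is true.

(⇒) fails and (⇐) fails.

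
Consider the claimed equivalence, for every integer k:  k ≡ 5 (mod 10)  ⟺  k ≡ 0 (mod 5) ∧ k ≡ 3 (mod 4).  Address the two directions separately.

[⇒] This fails: k = 5 gives 5 ≡ 5 (mod 10) but 5 ≡ 1 (mod 4), so the conjunction on the right does not hold.

[⇐] Conversely, if k ≡ 0 (mod 5) and k ≡ 3 (mod 4), then by the Chinese remainder theorem k ≡ 15 (mod 20). Since 15 ≡ 5 (mod 10) and 10 ∣ 20, we get k ≡ 5 (mod 10).

(⇒) fails; (⇐) holds.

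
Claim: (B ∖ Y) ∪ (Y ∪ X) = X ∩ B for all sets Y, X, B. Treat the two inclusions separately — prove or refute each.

Only the reverse inclusion holds.

Reverse inclusion. Let x ∈ X ∩ B. Then either x ∈ X ∩ B and x ∉ Y; or x ∈ Y ∩ X ∩ B. In each case x ∈ (B ∖ Y) ∪ (Y ∪ X), so X ∩ B ⊆ (B ∖ Y) ∪ (Y ∪ X).

Forward inclusion. This inclusion fails. Take Y = {1}, X = ∅, B = ∅; then 1 ∈ (B ∖ Y) ∪ (Y ∪ X) but 1 ∉ X ∩ B.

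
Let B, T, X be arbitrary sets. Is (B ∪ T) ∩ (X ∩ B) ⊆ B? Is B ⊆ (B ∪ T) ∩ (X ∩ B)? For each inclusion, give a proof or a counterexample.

Reverse inclusion. This inclusion fails. Take B = {1}, T = ∅, X = ∅; then 1 ∈ B but 1 ∉ (B ∪ T) ∩ (X ∩ B).

Forward inclusion. Let x ∈ (B ∪ T) ∩ (X ∩ B). Then either x ∈ B ∩ X and x ∉ T; or x ∈ B ∩ T ∩ X. In each case x ∈ B, so (B ∪ T) ∩ (X ∩ B) ⊆ B.

Only the forward inclusion holds.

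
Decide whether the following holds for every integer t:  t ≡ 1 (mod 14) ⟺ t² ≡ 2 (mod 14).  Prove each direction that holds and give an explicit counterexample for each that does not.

(⇒) This fails: take t = 1. Then 1 ≡ 1 (mod 14), but 1² = 1 ≡ 1 (mod 14), not 2.

(⇐) This fails: take t = 4. Then 4² = 16 ≡ 2 (mod 14), yet 4 ≡ 4 (mod 14), not 1.

Both directions fail.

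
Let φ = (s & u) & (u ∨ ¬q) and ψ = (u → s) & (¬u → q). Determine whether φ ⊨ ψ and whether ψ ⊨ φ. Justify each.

The forward direction holds; the converse fails.

[⇒] Assume the antecedent. If q is true, the antecedent forces (q = T, s = T, u = T), and (u → s) & (¬u → q) holds there. If q is false, the antecedent forces (q = F, s = T, u = T), and (u → s) & (¬u → q) holds there. Either way (u → s) & (¬u → q) holds.

[⇐] This fails. Under q = T, s = F, u = F, the left side is false but the right side is true.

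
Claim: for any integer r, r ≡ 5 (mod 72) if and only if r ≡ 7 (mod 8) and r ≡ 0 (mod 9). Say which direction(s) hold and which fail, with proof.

Neither implication holds.

(⟹) This fails: r = 5 gives 5 ≡ 5 (mod 72) but 5 ≡ 5 (mod 8), so the conjunction on the right does not hold.

(⟸) This fails: r = 63 satisfies both congruences on the right (63 ≡ 7 mod 8 and 63 ≡ 0 mod 9) yet 63 ≡ 63 (mod 72), not 5.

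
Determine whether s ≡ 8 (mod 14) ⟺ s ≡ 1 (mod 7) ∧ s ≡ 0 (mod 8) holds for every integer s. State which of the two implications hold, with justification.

Only the reverse direction holds.

Forward direction. This fails: s = 50 gives 50 ≡ 8 (mod 14) but 50 ≡ 2 (mod 8), so the conjunction on the right does not hold.

Converse. If s ≡ 1 (mod 7) and s ≡ 0 (mod 8), then by the Chinese remainder theorem s ≡ 8 (mod 56). Since 8 ≡ 8 (mod 14) and 14 ∣ 56, we get s ≡ 8 (mod 14).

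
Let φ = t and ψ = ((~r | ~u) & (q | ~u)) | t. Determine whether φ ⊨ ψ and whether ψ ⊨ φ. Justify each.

(⇒) holds; (⇐) fails.

(⟹) Assume the antecedent. If t is true, ((~r | ~u) & (q | ~u)) | t reduces to true regardless of the other variables. If t is false, the antecedent cannot hold. Either way ((~r | ~u) & (q | ~u)) | t holds.

(⟸) This fails. Under q = F, t = F, u = F, r = F, the left side is false but the right side is true.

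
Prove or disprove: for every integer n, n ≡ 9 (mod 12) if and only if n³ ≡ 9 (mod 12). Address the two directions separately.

Equivalent; both directions hold.

Forward direction. Suppose n ≡ 9 (mod 12). Write n = 12j + 9. Then (12j + 9)³ = 1728j³ + 3888j² + 2916j + 729 = 12(144j³ + 324j² + 243j + 60) + 9, so n³ ≡ 9 (mod 12).

Converse. For the converse, argue contrapositively. If n ≢ 9 (mod 12), then n is congruent to one of 0, 1, 2, 3, 4, 5, 6, 7, 8, 10, 11 modulo 12, and these give n³ ≡ 0, 1, 8, 3, 4, 5, 0, 7, 8, 4, 11 respectively — never 9.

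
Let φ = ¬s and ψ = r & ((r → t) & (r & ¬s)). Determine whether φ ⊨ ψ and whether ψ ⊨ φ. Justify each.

Converse. Assume the antecedent. If s is true, the antecedent cannot hold. If s is false, ¬s reduces to true regardless of the other variables. Either way ¬s holds.

Forward direction. This fails. Under s = F, t = F, r = F, the left side is true but the right side is false.

Not equivalent: only (⇐) holds.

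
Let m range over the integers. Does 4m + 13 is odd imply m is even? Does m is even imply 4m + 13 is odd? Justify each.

[⇒] This fails: take m = 1. Then 4m + 13 = 17, which is odd, yet m = 1 is odd, not even.

[⇐] Suppose m is even. Since 4 is even, 4m is even for every m, so 4m + 13 has the same parity as 13, which is odd. Hence 4m + 13 is odd.

Only the reverse direction holds.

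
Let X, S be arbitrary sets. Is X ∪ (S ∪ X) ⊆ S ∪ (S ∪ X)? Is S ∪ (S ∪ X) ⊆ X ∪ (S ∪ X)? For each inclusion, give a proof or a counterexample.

(⟹) Let x ∈ X ∪ (S ∪ X). Then either x ∈ X and x ∉ S; or x ∈ S and x ∉ X; or x ∈ X ∩ S. In each case x ∈ S ∪ (S ∪ X), so X ∪ (S ∪ X) ⊆ S ∪ (S ∪ X).

(⟸) Let x ∈ S ∪ (S ∪ X). Then either x ∈ X and x ∉ S; or x ∈ S and x ∉ X; or x ∈ X ∩ S. In each case x ∈ X ∪ (S ∪ X), so S ∪ (S ∪ X) ⊆ X ∪ (S ∪ X).

The two sets are equal.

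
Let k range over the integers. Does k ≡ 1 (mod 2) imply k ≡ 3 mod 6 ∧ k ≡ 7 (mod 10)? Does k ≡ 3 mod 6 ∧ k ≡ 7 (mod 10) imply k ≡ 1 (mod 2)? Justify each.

[⇒] This fails: k = 1 gives 1 ≡ 1 (mod 2) but 1 ≡ 1 (mod 6), so the conjunction on the right does not hold.

[⇐] Conversely, if k ≡ 3 (mod 6) and k ≡ 7 (mod 10), then by the Chinese remainder theorem k ≡ 27 (mod 30). Since 27 ≡ 1 (mod 2) and 2 ∣ 30, we get k ≡ 1 (mod 2).

(⇒) fails; (⇐) holds.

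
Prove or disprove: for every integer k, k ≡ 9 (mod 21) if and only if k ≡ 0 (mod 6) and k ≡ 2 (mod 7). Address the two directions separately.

Not equivalent: only (⇐) holds.

[⇒] This fails: k = 9 gives 9 ≡ 9 (mod 21) but 9 ≡ 3 (mod 6), so the conjunction on the right does not hold.

[⇐] Conversely, if k ≡ 0 (mod 6) and k ≡ 2 (mod 7), then by the Chinese remainder theorem k ≡ 30 (mod 42). Since 30 ≡ 9 (mod 21) and 21 ∣ 42, we get k ≡ 9 (mod 21).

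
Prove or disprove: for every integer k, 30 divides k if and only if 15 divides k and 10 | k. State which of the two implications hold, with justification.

Both directions hold; the statement is true.

(→) If 30 ∣ k, write k = 30q. Since 30 = 2·15, k = 15·(2q), so 15 ∣ k; and since 30 = 3·10, k = 10·(3q), so 10 ∣ k.

(←) Suppose 15 ∣ k and 10 ∣ k. Any common multiple of 15 and 10 is a multiple of their lcm; here lcm(15, 10) = 15·10/gcd(15, 10) = 150/5 = 30, so 30 ∣ k.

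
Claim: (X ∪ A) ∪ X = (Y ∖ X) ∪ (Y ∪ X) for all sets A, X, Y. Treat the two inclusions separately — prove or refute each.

Neither inclusion holds.

Forward inclusion. This inclusion fails. Take A = {1}, X = ∅, Y = ∅; then 1 ∈ (X ∪ A) ∪ X but 1 ∉ (Y ∖ X) ∪ (Y ∪ X).

Reverse inclusion. This inclusion fails. Take A = ∅, X = ∅, Y = {1}; then 1 ∈ (Y ∖ X) ∪ (Y ∪ X) but 1 ∉ (X ∪ A) ∪ X.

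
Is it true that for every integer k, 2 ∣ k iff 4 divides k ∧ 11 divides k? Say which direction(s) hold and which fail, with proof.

Only the reverse direction holds.

Converse. Suppose 4 ∣ k and 11 ∣ k. Any common multiple of 4 and 11 is a multiple of their lcm; here gcd(4, 11) = 1, so lcm(4, 11) = 4·11 = 44, so 44 ∣ k. Since 2 ∣ 44, it follows that 2 ∣ k.

Forward direction. This fails: take k = 2. Certainly 2 ∣ 2, but 4 ∤ 2.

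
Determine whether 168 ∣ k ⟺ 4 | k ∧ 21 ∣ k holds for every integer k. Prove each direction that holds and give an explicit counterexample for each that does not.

(⟹) If 168 ∣ k, write k = 168q. Since 168 = 42·4, k = 4·(42q), so 4 ∣ k; and since 168 = 8·21, k = 21·(8q), so 21 ∣ k.

(⟸) This fails: take k = 84. Both 4 ∣ 84 and 21 ∣ 84, yet 84 is not a multiple of 168 (since 84 = 0·168 + 84), so 168 ∤ 84.

Not equivalent: only (⇒) holds.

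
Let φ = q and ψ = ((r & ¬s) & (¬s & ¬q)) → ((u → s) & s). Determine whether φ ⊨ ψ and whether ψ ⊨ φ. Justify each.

(⇒) Assume the antecedent. If q is true, the consequent reduces to true regardless of the other variables. If q is false, the antecedent cannot hold. Either way the consequent holds.

(⇐) This fails. Under u = F, q = F, r = F, s = F, the left side is false but the right side is true.

Only the forward implication holds.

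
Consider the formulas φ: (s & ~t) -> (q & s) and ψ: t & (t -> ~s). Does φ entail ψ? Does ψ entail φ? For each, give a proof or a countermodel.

Only the converse holds.

Converse. Assume the antecedent. If q is true, (s & ~t) -> (q & s) reduces to true regardless of the other variables. If q is false, the antecedent forces (q = F, t = T, s = F), and (s & ~t) -> (q & s) holds there. Either way (s & ~t) -> (q & s) holds.

Forward direction. This fails. Under q = F, t = F, s = F, the left side is true but the right side is false.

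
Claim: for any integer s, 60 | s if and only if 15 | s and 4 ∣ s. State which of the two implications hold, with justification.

Forward direction. If 60 ∣ s, write s = 60q. Since 60 = 4·15, s = 15·(4q), so 15 ∣ s; and since 60 = 15·4, s = 4·(15q), so 4 ∣ s.

Converse. Suppose 15 ∣ s and 4 ∣ s. Any common multiple of 15 and 4 is a multiple of their lcm; here gcd(15, 4) = 1, so lcm(15, 4) = 15·4 = 60, so 60 ∣ s.

Equivalent; both directions hold.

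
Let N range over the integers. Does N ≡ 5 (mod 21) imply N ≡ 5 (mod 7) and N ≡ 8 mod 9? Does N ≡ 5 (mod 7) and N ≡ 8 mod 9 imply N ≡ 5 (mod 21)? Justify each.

Converse. If N ≡ 5 (mod 7) and N ≡ 8 (mod 9), then by the Chinese remainder theorem N ≡ 26 (mod 63). Since 26 ≡ 5 (mod 21) and 21 ∣ 63, we get N ≡ 5 (mod 21).

Forward direction. This fails: N = 5 gives 5 ≡ 5 (mod 21) but 5 ≡ 5 (mod 9), so the conjunction on the right does not hold.

Only the converse holds.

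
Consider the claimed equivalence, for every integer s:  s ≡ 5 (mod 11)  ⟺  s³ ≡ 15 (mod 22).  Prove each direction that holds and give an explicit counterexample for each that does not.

(⇒) This fails: take s = 16. Then 16 ≡ 5 (mod 11), but 16³ = 4096 ≡ 4 (mod 22), not 15.

(⇐) Conversely, the residues r modulo 22 with r³ ≡ 15 (mod 22) are exactly {5}, and each is ≡ 5 (mod 11).

Not equivalent: only (⇐) holds.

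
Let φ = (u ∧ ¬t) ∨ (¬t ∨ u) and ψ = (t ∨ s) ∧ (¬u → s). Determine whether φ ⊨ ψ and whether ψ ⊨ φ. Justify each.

(⇒) fails and (⇐) fails.

(⟹) This fails. Under t = F, u = F, s = F, the left side is true but the right side is false.

(⟸) This fails. Under t = T, u = F, s = T, the left side is false but the right side is true.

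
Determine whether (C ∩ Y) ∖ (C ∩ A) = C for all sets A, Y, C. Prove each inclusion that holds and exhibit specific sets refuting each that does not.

(⊆) holds; (⊇) fails.

(⟹) Let x ∈ (C ∩ Y) ∖ (C ∩ A). Then x ∈ Y ∩ C and x ∉ A, from which x ∈ C.

(⟸) This inclusion fails. Take A = ∅, Y = ∅, C = {1}; then 1 ∈ C but 1 ∉ (C ∩ Y) ∖ (C ∩ A).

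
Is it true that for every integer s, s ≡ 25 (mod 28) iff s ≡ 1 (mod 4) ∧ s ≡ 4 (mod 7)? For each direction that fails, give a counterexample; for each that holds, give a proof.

Forward direction. Suppose s ≡ 25 (mod 28); write s = 28j + 25. Since 4 ∣ 28, reducing mod 4 gives s ≡ 25 ≡ 1 (mod 4); since 7 ∣ 28, reducing mod 7 gives s ≡ 25 ≡ 4 (mod 7).

Converse. If s ≡ 1 (mod 4) and s ≡ 4 (mod 7), then by the Chinese remainder theorem s ≡ 25 (mod 28). This is exactly s ≡ 25 (mod 28).

Both directions hold.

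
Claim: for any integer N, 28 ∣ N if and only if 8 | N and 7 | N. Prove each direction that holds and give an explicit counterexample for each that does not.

Only the converse holds.

(⇒) This fails: take N = 28. Certainly 28 ∣ 28, but 8 ∤ 28.

(⇐) Suppose 8 ∣ N and 7 ∣ N. Any common multiple of 8 and 7 is a multiple of their lcm; here gcd(8, 7) = 1, so lcm(8, 7) = 8·7 = 56, so 56 ∣ N. Since 28 ∣ 56, it follows that 28 ∣ N.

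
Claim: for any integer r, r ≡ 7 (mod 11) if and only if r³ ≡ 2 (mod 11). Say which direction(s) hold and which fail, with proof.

Both implications hold.

[⇒] Suppose r ≡ 7 (mod 11). Write r = 11j + 7. Then (11j + 7)³ = 1331j³ + 2541j² + 1617j + 343 = 11(121j³ + 231j² + 147j + 31) + 2, so r³ ≡ 2 (mod 11).

[⇐] For the converse, argue contrapositively. If r ≢ 7 (mod 11), then r is congruent to one of 0, 1, 2, 3, 4, 5, 6, 8, 9, 10 modulo 11, and these give r³ ≡ 0, 1, 8, 5, 9, 4, 7, 6, 3, 10 respectively — never 2.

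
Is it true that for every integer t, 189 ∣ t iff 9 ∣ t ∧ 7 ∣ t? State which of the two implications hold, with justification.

(→) If 189 ∣ t, write t = 189q. Since 189 = 21·9, t = 9·(21q), so 9 ∣ t; and since 189 = 27·7, t = 7·(27q), so 7 ∣ t.

(←) This fails: take t = 63. Both 9 ∣ 63 and 7 ∣ 63, yet 63 is not a multiple of 189 (since 63 = 0·189 + 63), so 189 ∤ 63.

(⇒) holds; (⇐) fails.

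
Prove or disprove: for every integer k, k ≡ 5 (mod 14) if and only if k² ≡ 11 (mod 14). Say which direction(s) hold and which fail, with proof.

(→) Suppose k ≡ 5 (mod 14). Write k = 14j + 5. Then (14j + 5)² = 196j² + 140j + 25 = 14(14j² + 10j + 1) + 11, so k² ≡ 11 (mod 14).

(←) This fails: take k = 9. Then 9² = 81 ≡ 11 (mod 14), yet 9 ≡ 9 (mod 14), not 5.

Only the forward direction holds.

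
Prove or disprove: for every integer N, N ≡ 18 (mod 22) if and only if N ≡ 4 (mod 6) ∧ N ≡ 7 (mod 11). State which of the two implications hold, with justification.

Only the reverse direction holds.

Forward direction. This fails: N = 18 gives 18 ≡ 18 (mod 22) but 18 ≡ 0 (mod 6), so the conjunction on the right does not hold.

Converse. If N ≡ 4 (mod 6) and N ≡ 7 (mod 11), then by the Chinese remainder theorem N ≡ 40 (mod 66). Since 40 ≡ 18 (mod 22) and 22 ∣ 66, we get N ≡ 18 (mod 22).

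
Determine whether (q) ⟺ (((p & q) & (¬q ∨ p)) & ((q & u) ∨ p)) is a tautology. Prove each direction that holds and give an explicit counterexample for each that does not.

[⇒] This fails. Under p = F, q = T, u = F, the left side is true but the right side is false.

[⇐] Assume the antecedent. If p is true, the antecedent forces (p = T, q = T, u = F) or (p = T, q = T, u = T), and q holds there. If p is false, the antecedent cannot hold. Either way q holds.

Not equivalent: only (⇐) holds.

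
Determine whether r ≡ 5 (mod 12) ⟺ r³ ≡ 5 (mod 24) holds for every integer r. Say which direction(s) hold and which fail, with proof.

Not equivalent: only (⇐) holds.

[⇒] This fails: take r = 17. Then 17 ≡ 5 (mod 12), but 17³ = 4913 ≡ 17 (mod 24), not 5.

[⇐] Conversely, the residues r modulo 24 with r³ ≡ 5 (mod 24) are exactly {5}, and each is ≡ 5 (mod 12).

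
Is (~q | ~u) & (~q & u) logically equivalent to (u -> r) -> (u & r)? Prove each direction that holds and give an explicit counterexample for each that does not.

(⇒) Assume the antecedent. If r is true, the antecedent forces (r = T, u = T, q = F), and (u -> r) -> (u & r) holds there. If r is false, the antecedent forces (r = F, u = T, q = F), and (u -> r) -> (u & r) holds there. Either way (u -> r) -> (u & r) holds.

(⇐) This fails. Under r = F, u = T, q = T, the left side is false but the right side is true.

Only the forward implication holds.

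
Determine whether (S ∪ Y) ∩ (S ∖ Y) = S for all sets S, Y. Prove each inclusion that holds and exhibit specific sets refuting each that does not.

The sets are not equal: only the forward inclusion holds.

Reverse inclusion. This inclusion fails. Take S = {1}, Y = {1}; then 1 ∈ S but 1 ∉ (S ∪ Y) ∩ (S ∖ Y).

Forward inclusion. Let x ∈ (S ∪ Y) ∩ (S ∖ Y). Then x ∈ S and x ∉ Y, from which x ∈ S.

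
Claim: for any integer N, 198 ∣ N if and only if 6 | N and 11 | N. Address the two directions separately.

(⟹) If 198 ∣ N, write N = 198q. Since 198 = 33·6, N = 6·(33q), so 6 ∣ N; and since 198 = 18·11, N = 11·(18q), so 11 ∣ N.

(⟸) This fails: take N = 66. Both 6 ∣ 66 and 11 ∣ 66, yet 66 is not a multiple of 198 (since 66 = 0·198 + 66), so 198 ∤ 66.

(⇒) holds; (⇐) fails.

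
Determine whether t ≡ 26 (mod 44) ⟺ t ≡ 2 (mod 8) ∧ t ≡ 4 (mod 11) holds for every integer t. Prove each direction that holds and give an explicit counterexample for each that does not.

Only the reverse direction holds.

Forward direction. This fails: t = 70 gives 70 ≡ 26 (mod 44) but 70 ≡ 6 (mod 8), so the conjunction on the right does not hold.

Converse. If t ≡ 2 (mod 8) and t ≡ 4 (mod 11), then by the Chinese remainder theorem t ≡ 26 (mod 88). Since 26 ≡ 26 (mod 44) and 44 ∣ 88, we get t ≡ 26 (mod 44).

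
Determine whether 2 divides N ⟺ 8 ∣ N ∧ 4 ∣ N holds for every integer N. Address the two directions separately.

(⟹) This fails: take N = 2. Certainly 2 ∣ 2, but 8 ∤ 2.

(⟸) Suppose 8 ∣ N and 4 ∣ N. Any common multiple of 8 and 4 is a multiple of their lcm; here lcm(8, 4) = 8·4/gcd(8, 4) = 32/4 = 8, so 8 ∣ N. Since 2 ∣ 8, it follows that 2 ∣ N.

Not equivalent: only (⇐) holds.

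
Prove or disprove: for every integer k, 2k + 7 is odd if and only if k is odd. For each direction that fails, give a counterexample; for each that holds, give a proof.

Only the reverse direction holds.

(→) This fails: take k = 4. Then 2k + 7 = 15, which is odd, yet k = 4 is even, not odd.

(←) Suppose k is odd. Since 2 is even, 2k is even for every k, so 2k + 7 has the same parity as 7, which is odd. Hence 2k + 7 is odd.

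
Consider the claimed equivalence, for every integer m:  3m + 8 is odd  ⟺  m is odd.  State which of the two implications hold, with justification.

(⇒) Suppose 3m + 8 is odd. Since 3 is odd, 3m and m have the same parity, so 3m + 8 ≡ m + 8 (mod 2). As 8 is even, 3m + 8 is odd exactly when m is odd. Thus m is odd.

(⇐) Conversely, suppose m is odd; write m = 2j + 1. Then 3m + 8 = 3·(2j + 1) + 8 = 2·3j + 11, which is odd.

The biconditional holds.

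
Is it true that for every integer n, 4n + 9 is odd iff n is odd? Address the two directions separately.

Converse. Suppose n is odd. Since 4 is even, 4n is even for every n, so 4n + 9 has the same parity as 9, which is odd. Hence 4n + 9 is odd.

Forward direction. This fails: take n = 0. Then 4n + 9 = 9, which is odd, yet n = 0 is even, not odd.

Only the reverse direction holds.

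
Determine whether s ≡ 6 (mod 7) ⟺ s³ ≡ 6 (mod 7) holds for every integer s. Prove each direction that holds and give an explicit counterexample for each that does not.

Converse. This fails: take s = 3. Then 3³ = 27 ≡ 6 (mod 7), yet 3 ≡ 3 (mod 7), not 6.

Forward direction. Suppose s ≡ 6 (mod 7). Write s = 7j + 6. Then (7j + 6)³ = 343j³ + 882j² + 756j + 216 = 7(49j³ + 126j² + 108j + 30) + 6, so s³ ≡ 6 (mod 7).

Only the forward direction holds.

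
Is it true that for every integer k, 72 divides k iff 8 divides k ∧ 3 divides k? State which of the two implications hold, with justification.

(→) If 72 ∣ k, write k = 72q. Since 72 = 9·8, k = 8·(9q), so 8 ∣ k; and since 72 = 24·3, k = 3·(24q), so 3 ∣ k.

(←) This fails: take k = 24. Both 8 ∣ 24 and 3 ∣ 24, yet 24 is not a multiple of 72 (since 24 = 0·72 + 24), so 72 ∤ 24.

Not equivalent: only (⇒) holds.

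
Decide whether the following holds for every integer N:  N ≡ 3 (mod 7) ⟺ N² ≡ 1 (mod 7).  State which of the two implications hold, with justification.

Neither implication holds.

(⇒) This fails: take N = 3. Then 3 ≡ 3 (mod 7), but 3² = 9 ≡ 2 (mod 7), not 1.

(⇐) This fails: take N = 1. Then 1² = 1 ≡ 1 (mod 7), yet 1 ≡ 1 (mod 7), not 3.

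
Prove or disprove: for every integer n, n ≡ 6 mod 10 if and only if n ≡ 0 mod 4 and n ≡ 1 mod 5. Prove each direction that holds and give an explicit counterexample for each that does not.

Forward direction. This fails: n = 6 gives 6 ≡ 6 (mod 10) but 6 ≡ 2 (mod 4), so the conjunction on the right does not hold.

Converse. If n ≡ 0 (mod 4) and n ≡ 1 (mod 5), then by the Chinese remainder theorem n ≡ 16 (mod 20). Since 16 ≡ 6 (mod 10) and 10 ∣ 20, we get n ≡ 6 (mod 10).

Not equivalent: only (⇐) holds.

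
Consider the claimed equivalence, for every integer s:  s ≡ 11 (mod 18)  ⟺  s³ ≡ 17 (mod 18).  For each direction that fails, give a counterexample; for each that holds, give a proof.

Only the forward direction holds.

(⟹) Suppose s ≡ 11 (mod 18). Write s = 18j + 11. Then (18j + 11)³ = 5832j³ + 10692j² + 6534j + 1331 = 18(324j³ + 594j² + 363j + 73) + 17, so s³ ≡ 17 (mod 18).

(⟸) This fails: take s = 5. Then 5³ = 125 ≡ 17 (mod 18), yet 5 ≡ 5 (mod 18), not 11.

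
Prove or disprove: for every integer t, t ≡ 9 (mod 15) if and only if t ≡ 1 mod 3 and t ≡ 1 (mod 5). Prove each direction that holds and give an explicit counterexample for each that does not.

(→) This fails: t = 9 gives 9 ≡ 9 (mod 15) but 9 ≡ 0 (mod 3), so the conjunction on the right does not hold.

(←) This fails: t = 1 satisfies both congruences on the right (1 ≡ 1 mod 3 and 1 ≡ 1 mod 5) yet 1 ≡ 1 (mod 15), not 9.

Both directions fail.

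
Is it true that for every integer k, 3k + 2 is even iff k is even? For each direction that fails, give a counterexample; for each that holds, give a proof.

(→) Suppose 3k + 2 is even. Since 3 is odd, 3k and k have the same parity, so 3k + 2 ≡ k + 2 (mod 2). As 2 is even, 3k + 2 is even exactly when k is even. Thus k is even.

(←) Conversely, suppose k is even; write k = 2j. Then 3k + 2 = 3·(2j) + 2 = 2·3j + 2, which is even.

Both implications hold.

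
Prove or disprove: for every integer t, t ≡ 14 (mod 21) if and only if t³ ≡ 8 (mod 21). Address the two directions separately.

(⇒) fails and (⇐) fails.

Forward direction. This fails: take t = 14. Then 14 ≡ 14 (mod 21), but 14³ = 2744 ≡ 14 (mod 21), not 8.

Converse. This fails: take t = 2. Then 2³ = 8 ≡ 8 (mod 21), yet 2 ≡ 2 (mod 21), not 14.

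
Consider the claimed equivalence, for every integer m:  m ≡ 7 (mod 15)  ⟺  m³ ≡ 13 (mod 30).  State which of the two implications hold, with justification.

(→) This fails: take m = 22. Then 22 ≡ 7 (mod 15), but 22³ = 10648 ≡ 28 (mod 30), not 13.

(←) Conversely, the residues r modulo 30 with r³ ≡ 13 (mod 30) are exactly {7}, and each is ≡ 7 (mod 15).

Only the converse holds.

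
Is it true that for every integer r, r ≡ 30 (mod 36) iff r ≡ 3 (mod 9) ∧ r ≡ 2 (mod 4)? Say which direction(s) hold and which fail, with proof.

The biconditional holds.

(⇒) Suppose r ≡ 30 (mod 36); write r = 36j + 30. Since 9 ∣ 36, reducing mod 9 gives r ≡ 30 ≡ 3 (mod 9); since 4 ∣ 36, reducing mod 4 gives r ≡ 30 ≡ 2 (mod 4).

(⇐) Conversely, if r ≡ 3 (mod 9) and r ≡ 2 (mod 4), then by the Chinese remainder theorem r ≡ 30 (mod 36). This is exactly r ≡ 30 (mod 36).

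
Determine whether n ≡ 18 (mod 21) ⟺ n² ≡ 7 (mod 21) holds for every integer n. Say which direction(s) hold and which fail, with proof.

(⟹) This fails: take n = 18. Then 18 ≡ 18 (mod 21), but 18² = 324 ≡ 9 (mod 21), not 7.

(⟸) This fails: take n = 7. Then 7² = 49 ≡ 7 (mod 21), yet 7 ≡ 7 (mod 21), not 18.

Neither direction holds.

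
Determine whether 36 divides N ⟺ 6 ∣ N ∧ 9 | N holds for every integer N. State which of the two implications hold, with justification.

(⇒) holds; (⇐) fails.

(⟹) If 36 ∣ N, write N = 36q. Since 36 = 6·6, N = 6·(6q), so 6 ∣ N; and since 36 = 4·9, N = 9·(4q), so 9 ∣ N.

(⟸) This fails: take N = 18. Both 6 ∣ 18 and 9 ∣ 18, yet 18 is not a multiple of 36 (since 18 = 0·36 + 18), so 36 ∤ 18.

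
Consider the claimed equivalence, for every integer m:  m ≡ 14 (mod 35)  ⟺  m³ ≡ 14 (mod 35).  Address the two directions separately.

(←) Suppose m³ ≡ 14 (mod 35). The only residue r in {0, …, 34} with r³ ≡ 14 (mod 35) is r = 14, so m ≡ 14 (mod 35).

(→) Suppose m ≡ 14 (mod 35). Write m = 35j + 14. Then (35j + 14)³ = 42875j³ + 51450j² + 20580j + 2744 = 35(1225j³ + 1470j² + 588j + 78) + 14, so m³ ≡ 14 (mod 35).

Both implications hold.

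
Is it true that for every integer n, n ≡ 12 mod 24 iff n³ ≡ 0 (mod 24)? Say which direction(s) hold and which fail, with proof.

(⟹) Suppose n ≡ 12 mod 24. Write n = 24j + 12. Then (24j + 12)³ = 13824j³ + 20736j² + 10368j + 1728 = 24(576j³ + 864j² + 432j + 72) + 0, so n³ ≡ 0 (mod 24).

(⟸) This fails: take n = 0. Then 0³ = 0 ≡ 0 (mod 24), yet 0 ≡ 0 (mod 24), not 12.

(⇒) holds; (⇐) fails.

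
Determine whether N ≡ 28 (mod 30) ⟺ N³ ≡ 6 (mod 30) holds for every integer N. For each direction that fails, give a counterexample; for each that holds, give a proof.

(⇒) fails and (⇐) fails.

(⟹) This fails: take N = 28. Then 28 ≡ 28 (mod 30), but 28³ = 21952 ≡ 22 (mod 30), not 6.

(⟸) This fails: take N = 6. Then 6³ = 216 ≡ 6 (mod 30), yet 6 ≡ 6 (mod 30), not 28.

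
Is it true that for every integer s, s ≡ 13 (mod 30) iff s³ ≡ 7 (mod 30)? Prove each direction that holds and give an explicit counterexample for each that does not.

Both directions hold.

(⟹) Suppose s ≡ 13 (mod 30). Write s = 30j + 13. Then (30j + 13)³ = 27000j³ + 35100j² + 15210j + 2197 = 30(900j³ + 1170j² + 507j + 73) + 7, so s³ ≡ 7 (mod 30).

(⟸) Conversely, suppose s³ ≡ 7 (mod 30). The only residue r in {0, …, 29} with r³ ≡ 7 (mod 30) is r = 13, so s ≡ 13 (mod 30).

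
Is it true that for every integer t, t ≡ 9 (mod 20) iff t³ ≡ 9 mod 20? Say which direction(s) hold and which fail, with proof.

(⇐) Suppose t³ ≡ 9 (mod 20). The only residue r in {0, …, 19} with r³ ≡ 9 (mod 20) is r = 9, so t ≡ 9 (mod 20).

(⇒) Suppose t ≡ 9 (mod 20). Write t = 20j + 9. Then (20j + 9)³ = 8000j³ + 10800j² + 4860j + 729 = 20(400j³ + 540j² + 243j + 36) + 9, so t³ ≡ 9 (mod 20).

Both directions hold.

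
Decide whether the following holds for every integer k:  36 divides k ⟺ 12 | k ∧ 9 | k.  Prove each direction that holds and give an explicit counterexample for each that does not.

Equivalent; both directions hold.

(⟸) Suppose 12 ∣ k and 9 ∣ k. Any common multiple of 12 and 9 is a multiple of their lcm; here lcm(12, 9) = 12·9/gcd(12, 9) = 108/3 = 36, so 36 ∣ k.

(⟹) If 36 ∣ k, write k = 36q. Since 36 = 3·12, k = 12·(3q), so 12 ∣ k; and since 36 = 4·9, k = 9·(4q), so 9 ∣ k.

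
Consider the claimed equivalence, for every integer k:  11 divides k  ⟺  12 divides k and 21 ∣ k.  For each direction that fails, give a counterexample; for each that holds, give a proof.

(⇒) fails and (⇐) fails.

(→) This fails: take k = 11. Certainly 11 ∣ 11, but 12 ∤ 11.

(←) This fails: take k = 84. Both 12 ∣ 84 and 21 ∣ 84, yet 84 is not a multiple of 11 (since 84 = 7·11 + 7), so 11 ∤ 84.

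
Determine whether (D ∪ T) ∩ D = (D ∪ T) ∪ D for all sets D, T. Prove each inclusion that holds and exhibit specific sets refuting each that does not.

(⊆) Let x ∈ (D ∪ T) ∩ D. Then either x ∈ D and x ∉ T; or x ∈ D ∩ T. In each case x ∈ (D ∪ T) ∪ D, so (D ∪ T) ∩ D ⊆ (D ∪ T) ∪ D.

(⊇) This inclusion fails. Take D = ∅, T = {1}; then 1 ∈ (D ∪ T) ∪ D but 1 ∉ (D ∪ T) ∩ D.

The sets are not equal: only the forward inclusion holds.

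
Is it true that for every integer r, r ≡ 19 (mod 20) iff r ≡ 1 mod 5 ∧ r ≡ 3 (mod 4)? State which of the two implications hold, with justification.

[⇒] This fails: r = 19 gives 19 ≡ 19 (mod 20) but 19 ≡ 4 (mod 5), so the conjunction on the right does not hold.

[⇐] This fails: r = 11 satisfies both congruences on the right (11 ≡ 1 mod 5 and 11 ≡ 3 mod 4) yet 11 ≡ 11 (mod 20), not 19.

(⇒) fails and (⇐) fails.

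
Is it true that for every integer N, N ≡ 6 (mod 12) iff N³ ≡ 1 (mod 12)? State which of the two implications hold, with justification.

Neither direction holds.

(⇒) This fails: take N = 6. Then 6 ≡ 6 (mod 12), but 6³ = 216 ≡ 0 (mod 12), not 1.

(⇐) This fails: take N = 1. Then 1³ = 1 ≡ 1 (mod 12), yet 1 ≡ 1 (mod 12), not 6.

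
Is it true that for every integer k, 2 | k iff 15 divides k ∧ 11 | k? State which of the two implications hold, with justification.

(⇒) This fails: take k = 2. Certainly 2 ∣ 2, but 15 ∤ 2.

(⇐) This fails: take k = 165. Both 15 ∣ 165 and 11 ∣ 165, yet 165 is not a multiple of 2 (since 165 = 82·2 + 1), so 2 ∤ 165.

Neither direction holds.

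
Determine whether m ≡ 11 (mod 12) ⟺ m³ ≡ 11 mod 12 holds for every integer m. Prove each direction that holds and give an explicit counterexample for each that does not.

Converse. Suppose m³ ≡ 11 (mod 12). The only residue r in {0, …, 11} with r³ ≡ 11 (mod 12) is r = 11, so m ≡ 11 (mod 12).

Forward direction. Suppose m ≡ 11 (mod 12). Write m = 12j + 11. Then (12j + 11)³ = 1728j³ + 4752j² + 4356j + 1331 = 12(144j³ + 396j² + 363j + 110) + 11, so m³ ≡ 11 (mod 12).

Both directions hold.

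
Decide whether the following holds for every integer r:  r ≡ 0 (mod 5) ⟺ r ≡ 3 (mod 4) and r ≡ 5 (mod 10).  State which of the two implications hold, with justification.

Not equivalent: only (⇐) holds.

(⇒) This fails: r = 0 gives 0 ≡ 0 (mod 5) but 0 ≡ 0 (mod 4), so the conjunction on the right does not hold.

(⇐) Conversely, if r ≡ 3 (mod 4) and r ≡ 5 (mod 10), then by the Chinese remainder theorem r ≡ 15 (mod 20). Since 15 ≡ 0 (mod 5) and 5 ∣ 20, we get r ≡ 0 (mod 5).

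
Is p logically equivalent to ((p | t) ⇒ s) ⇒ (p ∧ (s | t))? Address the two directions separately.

Only the forward implication holds.

(⟹) Assume the antecedent. If p is true, ((p | t) ⇒ s) ⇒ (p ∧ (s | t)) reduces to true regardless of the other variables. If p is false, the antecedent cannot hold. Either way ((p | t) ⇒ s) ⇒ (p ∧ (s | t)) holds.

(⟸) This fails. Under p = F, t = T, s = F, the left side is false but the right side is true.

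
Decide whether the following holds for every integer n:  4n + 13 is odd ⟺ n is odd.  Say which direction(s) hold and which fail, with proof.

Not equivalent: only (⇐) holds.

(⟹) This fails: take n = 6. Then 4n + 13 = 37, which is odd, yet n = 6 is even, not odd.

(⟸) Suppose n is odd. Since 4 is even, 4n is even for every n, so 4n + 13 has the same parity as 13, which is odd. Hence 4n + 13 is odd.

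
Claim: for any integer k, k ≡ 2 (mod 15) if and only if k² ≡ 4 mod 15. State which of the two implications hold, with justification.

Forward direction. Suppose k ≡ 2 (mod 15). Write k = 15j + 2. Then (15j + 2)² = 225j² + 60j + 4 = 15(15j² + 4j) + 4, so k² ≡ 4 (mod 15).

Converse. This fails: take k = 7. Then 7² = 49 ≡ 4 (mod 15), yet 7 ≡ 7 (mod 15), not 2.

(⇒) holds; (⇐) fails.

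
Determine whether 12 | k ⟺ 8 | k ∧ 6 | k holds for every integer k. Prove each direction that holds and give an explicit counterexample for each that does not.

(⇒) fails; (⇐) holds.

[⇒] This fails: take k = 12. Certainly 12 ∣ 12, but 8 ∤ 12.

[⇐] Suppose 8 ∣ k and 6 ∣ k. Any common multiple of 8 and 6 is a multiple of their lcm; here lcm(8, 6) = 8·6/gcd(8, 6) = 48/2 = 24, so 24 ∣ k. Since 12 ∣ 24, it follows that 12 ∣ k.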